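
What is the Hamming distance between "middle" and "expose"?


Comparing character by character (same length = 6):
  Pos 0: 'm' vs 'e' !=
  Pos 1: 'i' vs 'x' !=
  Pos 2: 'd' vs 'p' !=
  Pos 3: 'd' vs 'o' !=
  Pos 4: 'l' vs 's' !=
  Pos 5: 'e' vs 'e' =
Hamming distance = 5


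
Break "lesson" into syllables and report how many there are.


Word: "lesson"
Syllable breakdown: les-son
Counting: 2 parts
= 2 syllables


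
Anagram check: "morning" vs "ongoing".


Word 1: "morning" → sorted: gimnnor
Word 2: "ongoing" → sorted: gginnoo
Same letters? gimnnor != gginnoo
Anagram = No


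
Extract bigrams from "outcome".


Word: "outcome" (length 7)
Number of bigrams = 7 - 2 + 1 = 6
  Position 0: "ou"
  Position 1: "ut"
  Position 2: "tc"
  Position 3: "co"
  Position 4: "om"
  Position 5: "me"
Bigrams = "ou", "ut", "tc", "co", "om", "me"


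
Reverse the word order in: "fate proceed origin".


Original: "fate proceed origin"
Words (1..n): fate | proceed | origin
Reversed (n..1): origin | proceed | fate
Result = "origin proceed fate"


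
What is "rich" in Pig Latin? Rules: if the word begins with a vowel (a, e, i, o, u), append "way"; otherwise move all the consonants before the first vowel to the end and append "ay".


Word: "rich"
Starts with consonant(s) → move to end, add 'ay'
Consonant cluster: "r"
Pig Latin = "ichray"


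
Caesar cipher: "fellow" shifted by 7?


Word: "fellow"
Shift: 7
Each letter → (letter + shift) mod 26:
  'f' (5) + 7 = 12 → 'm'
  'e' (4) + 7 = 11 → 'l'
  'l' (11) + 7 = 18 → 's'
  'l' (11) + 7 = 18 → 's'
  'o' (14) + 7 = 21 → 'v'
  'w' (22) + 7 = 3 → 'd'
Result = "mlssvd"


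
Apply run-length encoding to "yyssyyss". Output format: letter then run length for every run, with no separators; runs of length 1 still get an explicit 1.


String: "yyssyyss"
Scanning for consecutive runs:
  'y' x 2
  's' x 2
  'y' x 2
  's' x 2
RLE = "y2s2y2s2"


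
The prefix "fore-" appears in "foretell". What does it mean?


Prefix: fore-
Example: foretell = fore- + tell
Meaning = before


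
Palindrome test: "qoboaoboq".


Word: "qoboaoboq"
Reversed: "qoboaoboq"
Forward == Backward? qoboaoboq == qoboaoboq
Palindrome = Yes


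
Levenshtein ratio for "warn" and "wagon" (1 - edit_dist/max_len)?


Word 1: "warn" (length 4)
Word 2: "wagon" (length 5)
One optimal edit sequence:
  1. keep 'w'
  2. keep 'a'
  3. insert 'g'  (+1)
  4. substitute 'r' -> 'o'  (+1)
  5. keep 'n'
Edit distance = 2
Max length = max(4, 5) = 5
Similarity = 1 - 2/5
= 0.6000


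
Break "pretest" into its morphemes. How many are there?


Word: "pretest"
Morphemes: pre- + test
Each morpheme carries meaning
= 2 morphemes


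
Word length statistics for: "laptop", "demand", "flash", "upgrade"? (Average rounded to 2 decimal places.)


Lengths: "laptop"=6, "demand"=6, "flash"=5, "upgrade"=7
Sum = 24, Count = 4
Average = 24/4 = 6.00
= avg=6.00, min=5, max=7


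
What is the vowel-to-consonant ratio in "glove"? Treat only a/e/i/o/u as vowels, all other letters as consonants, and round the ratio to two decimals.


Word: "glove"
Vowels (a,e,i,o,u): 2
Consonants: 3
Ratio = 2/3
= 0.67


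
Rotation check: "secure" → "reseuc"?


Word: "secure", Candidate: "reseuc"
Method: check if candidate is substring of word+word
"securesecure" contains "reseuc"? No
Is rotation = No


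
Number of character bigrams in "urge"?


Word: "urge" (length 4)
Number of 2-grams = length - 2 + 1 = 4 - 2 + 1
= 3


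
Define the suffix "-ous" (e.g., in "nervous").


Suffix: -ous
Example: nervous (nerve + -ous, with a spelling change)
Meaning = having quality of


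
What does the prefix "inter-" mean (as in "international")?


Prefix: inter-
Example: international (inter- + national)
Meaning = between


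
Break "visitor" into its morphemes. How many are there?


Word: "visitor"
Morphemes: visit + -or
Each morpheme carries meaning
= 2 morphemes


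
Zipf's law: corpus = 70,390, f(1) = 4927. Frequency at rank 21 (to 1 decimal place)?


Zipf's law: f(r) = f(1) / r
f(1) = 4927
f(21) = 4927 / 21
= 234.6 occurrences


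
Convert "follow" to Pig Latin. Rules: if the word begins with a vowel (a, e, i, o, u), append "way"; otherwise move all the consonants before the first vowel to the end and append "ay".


Word: "follow"
Starts with consonant(s) → move to end, add 'ay'
Consonant cluster: "f"
Pig Latin = "ollowfay"


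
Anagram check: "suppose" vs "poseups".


Word 1: "suppose" → sorted: eoppssu
Word 2: "poseups" → sorted: eoppssu
Same letters? eoppssu == eoppssu
Anagram = Yes


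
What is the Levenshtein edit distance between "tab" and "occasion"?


Word 1: "tab" (length 3)
Word 2: "occasion" (length 8)
One optimal edit sequence (insert/delete/substitute each cost 1):
  1. insert 'o'  (+1)
  2. insert 'c'  (+1)
  3. substitute 't' -> 'c'  (+1)
  4. keep 'a'
  5. insert 's'  (+1)
  6. insert 'i'  (+1)
  7. insert 'o'  (+1)
  8. substitute 'b' -> 'n'  (+1)
Total edit operations: 7
Edit distance = 7


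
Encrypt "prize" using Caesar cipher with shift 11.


Word: "prize"
Shift: 11
Each letter → (letter + shift) mod 26:
  'p' (15) + 11 = 0 → 'a'
  'r' (17) + 11 = 2 → 'c'
  'i' (8) + 11 = 19 → 't'
  'z' (25) + 11 = 10 → 'k'
  'e' (4) + 11 = 15 → 'p'
Result = "actkp"


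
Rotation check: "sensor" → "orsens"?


Word: "sensor", Candidate: "orsens"
Method: check if candidate is substring of word+word
"sensorsensor" contains "orsens"? Yes
Is rotation = Yes


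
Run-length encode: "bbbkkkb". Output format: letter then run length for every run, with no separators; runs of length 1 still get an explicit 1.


String: "bbbkkkb"
Scanning for consecutive runs:
  'b' x 3
  'k' x 3
  'b' x 1
RLE = "b3k3b1"


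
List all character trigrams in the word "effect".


Word: "effect" (length 6)
Number of trigrams = 6 - 3 + 1 = 4
  Position 0: "eff"
  Position 1: "ffe"
  Position 2: "fec"
  Position 3: "ect"
Trigrams = "eff", "ffe", "fec", "ect"


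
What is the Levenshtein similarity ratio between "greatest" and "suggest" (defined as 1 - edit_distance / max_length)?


Word 1: "greatest" (length 8)
Word 2: "suggest" (length 7)
One optimal edit sequence:
  1. delete 'g'  (+1)
  2. substitute 'r' -> 's'  (+1)
  3. substitute 'e' -> 'u'  (+1)
  4. substitute 'a' -> 'g'  (+1)
  5. substitute 't' -> 'g'  (+1)
  6. keep 'e'
  7. keep 's'
  8. keep 't'
Edit distance = 5
Max length = max(8, 7) = 8
Similarity = 1 - 5/8
= 0.3750


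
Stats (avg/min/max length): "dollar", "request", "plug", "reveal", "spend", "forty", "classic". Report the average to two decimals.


Lengths: "dollar"=6, "request"=7, "plug"=4, "reveal"=6, "spend"=5, "forty"=5, "classic"=7
Sum = 40, Count = 7
Average = 40/7 = 5.71
= avg=5.71, min=4, max=7


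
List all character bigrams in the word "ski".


Word: "ski" (length 3)
Number of bigrams = 3 - 2 + 1 = 2
  Position 0: "sk"
  Position 1: "ki"
Bigrams = "sk", "ki"


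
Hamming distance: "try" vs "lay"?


Comparing character by character (same length = 3):
  Pos 0: 't' vs 'l' !=
  Pos 1: 'r' vs 'a' !=
  Pos 2: 'y' vs 'y' =
Hamming distance = 2


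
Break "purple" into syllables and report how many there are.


Word: "purple"
Syllable breakdown: pur / ple
Counting: 2 parts
= 2 syllables


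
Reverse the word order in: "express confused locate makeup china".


Original: "express confused locate makeup china"
Words (1..n): express | confused | locate | makeup | china
Reversed (n..1): china | makeup | locate | confused | express
Result = "china makeup locate confused express"


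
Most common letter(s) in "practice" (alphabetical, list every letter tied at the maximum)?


Word: "practice"
Letter counts:
  'a': 1
  'c': 2
  'e': 1
  'i': 1
  'p': 1
  'r': 1
  't': 1
Maximum count = 2
Most frequent = 'c' (2 times each)


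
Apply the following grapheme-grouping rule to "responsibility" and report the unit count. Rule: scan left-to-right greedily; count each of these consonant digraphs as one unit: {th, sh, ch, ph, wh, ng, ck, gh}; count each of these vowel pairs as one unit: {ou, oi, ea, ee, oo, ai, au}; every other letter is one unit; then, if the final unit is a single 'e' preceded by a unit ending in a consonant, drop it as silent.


Word: "responsibility" (14 letters)
Left-to-right scan:
  (1) 'r' (letter)
  (2) 'e' (letter)
  (3) 's' (letter)
  (4) 'p' (letter)
  (5) 'o' (letter)
  (6) 'n' (letter)
  (7) 's' (letter)
  (8) 'i' (letter)
  (9) 'b' (letter)
  (10) 'i' (letter)
  (11) 'l' (letter)
  (12) 'i' (letter)
  (13) 't' (letter)
  (14) 'y' (letter)
Units from scan: 14
Sound units = 14 units


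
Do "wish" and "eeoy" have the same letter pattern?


Pattern of "wish": [0, 1, 2, 3]
Pattern of "eeoy": [0, 0, 1, 2]
Patterns do not match
Same pattern = No


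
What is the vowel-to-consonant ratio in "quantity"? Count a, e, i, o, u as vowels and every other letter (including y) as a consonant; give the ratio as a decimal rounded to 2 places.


Word: "quantity"
Vowels (a,e,i,o,u): 3
Consonants: 5
Ratio = 3/5
= 0.60


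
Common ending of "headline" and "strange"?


Word 1: "headline"
Word 2: "strange"
Comparing from end:
  Pos -1: 'e' == 'e'
  Pos -2: 'n' != 'g' (stop)
LCS = "e" (length 1)


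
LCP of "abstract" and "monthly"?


Word 1: "abstract"
Word 2: "monthly"
Comparing from start:
  Pos 0: 'a' != 'm' (stop)
LCP = "" (length 0)


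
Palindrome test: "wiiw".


Word: "wiiw"
Reversed: "wiiw"
Forward == Backward? wiiw == wiiw
Palindrome = Yes


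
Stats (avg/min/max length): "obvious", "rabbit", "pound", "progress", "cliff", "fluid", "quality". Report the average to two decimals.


Lengths: "obvious"=7, "rabbit"=6, "pound"=5, "progress"=8, "cliff"=5, "fluid"=5, "quality"=7
Sum = 43, Count = 7
Average = 43/7 = 6.14
= avg=6.14, min=5, max=8


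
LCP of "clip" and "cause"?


Word 1: "clip"
Word 2: "cause"
Comparing from start:
  Pos 0: 'c' == 'c'
  Pos 1: 'l' != 'a' (stop)
LCP = "c" (length 1)


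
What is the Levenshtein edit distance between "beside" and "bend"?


Word 1: "beside" (length 6)
Word 2: "bend" (length 4)
One optimal edit sequence (insert/delete/substitute each cost 1):
  1. keep 'b'
  2. keep 'e'
  3. delete 's'  (+1)
  4. substitute 'i' -> 'n'  (+1)
  5. keep 'd'
  6. delete 'e'  (+1)
Total edit operations: 3
Edit distance = 3


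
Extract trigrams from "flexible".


Word: "flexible" (length 8)
Number of trigrams = 8 - 3 + 1 = 6
  Position 0: "fle"
  Position 1: "lex"
  Position 2: "exi"
  Position 3: "xib"
  Position 4: "ibl"
  Position 5: "ble"
Trigrams = "fle", "lex", "exi", "xib", "ibl", "ble"


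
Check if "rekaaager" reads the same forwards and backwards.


Word: "rekaaager"
Reversed: "regaaaker"
Forward == Backward? rekaaager != regaaaker
Palindrome = No


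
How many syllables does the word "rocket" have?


Word: "rocket"
Syllable breakdown: rock | et
Counting: 2 parts
= 2 syllables


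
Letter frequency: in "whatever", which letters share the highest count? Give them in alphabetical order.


Word: "whatever"
Letter counts:
  'a': 1
  'e': 2
  'h': 1
  'r': 1
  't': 1
  'v': 1
  'w': 1
Maximum count = 2
Most frequent = 'e' (2 times each)


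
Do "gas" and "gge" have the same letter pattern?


Pattern of "gas": [0, 1, 2]
Pattern of "gge": [0, 0, 1]
Patterns do not match
Same pattern = No


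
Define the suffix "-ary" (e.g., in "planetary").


Suffix: -ary
Example: planetary = planet + -ary
Meaning = relating to


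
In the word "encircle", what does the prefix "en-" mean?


Prefix: en-
Example: encircle = en- + circle
Meaning = cause to / put into


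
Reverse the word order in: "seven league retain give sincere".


Original: "seven league retain give sincere"
Words (1..n): seven | league | retain | give | sincere
Reversed (n..1): sincere | give | retain | league | seven
Result = "sincere give retain league seven"


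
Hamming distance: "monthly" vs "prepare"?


Comparing character by character (same length = 7):
  Pos 0: 'm' vs 'p' !=
  Pos 1: 'o' vs 'r' !=
  Pos 2: 'n' vs 'e' !=
  Pos 3: 't' vs 'p' !=
  Pos 4: 'h' vs 'a' !=
  Pos 5: 'l' vs 'r' !=
  Pos 6: 'y' vs 'e' !=
Hamming distance = 7


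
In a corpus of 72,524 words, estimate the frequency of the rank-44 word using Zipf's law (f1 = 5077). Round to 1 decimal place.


Zipf's law: f(r) = f(1) / r
f(1) = 5077
f(44) = 5077 / 44
= 115.4 occurrences


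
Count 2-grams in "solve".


Word: "solve" (length 5)
Number of 2-grams = length - 2 + 1 = 5 - 2 + 1
= 4


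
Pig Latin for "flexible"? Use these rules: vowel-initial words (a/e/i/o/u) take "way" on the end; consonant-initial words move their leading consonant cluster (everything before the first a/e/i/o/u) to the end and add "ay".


Word: "flexible"
Starts with consonant(s) → move to end, add 'ay'
Consonant cluster: "fl"
Pig Latin = "exibleflay"


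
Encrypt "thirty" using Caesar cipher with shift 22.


Word: "thirty"
Shift: 22
Each letter → (letter + shift) mod 26:
  't' (19) + 22 = 15 → 'p'
  'h' (7) + 22 = 3 → 'd'
  'i' (8) + 22 = 4 → 'e'
  'r' (17) + 22 = 13 → 'n'
  't' (19) + 22 = 15 → 'p'
  'y' (24) + 22 = 20 → 'u'
Result = "pdenpu"


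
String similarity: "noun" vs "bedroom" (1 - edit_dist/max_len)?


Word 1: "noun" (length 4)
Word 2: "bedroom" (length 7)
One optimal edit sequence:
  1. insert 'b'  (+1)
  2. insert 'e'  (+1)
  3. insert 'd'  (+1)
  4. substitute 'n' -> 'r'  (+1)
  5. keep 'o'
  6. substitute 'u' -> 'o'  (+1)
  7. substitute 'n' -> 'm'  (+1)
Edit distance = 6
Max length = max(4, 7) = 7
Similarity = 1 - 6/7
= 0.1429


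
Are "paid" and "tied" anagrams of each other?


Word 1: "paid" → sorted: adip
Word 2: "tied" → sorted: deit
Same letters? adip != deit
Anagram = No


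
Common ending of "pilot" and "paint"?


Word 1: "pilot"
Word 2: "paint"
Comparing from end:
  Pos -1: 't' == 't'
  Pos -2: 'o' != 'n' (stop)
LCS = "t" (length 1)


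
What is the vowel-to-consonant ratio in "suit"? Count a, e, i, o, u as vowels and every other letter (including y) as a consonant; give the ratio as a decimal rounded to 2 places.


Word: "suit"
Vowels (a,e,i,o,u): 2
Consonants: 2
Ratio = 2/2
= 1.00


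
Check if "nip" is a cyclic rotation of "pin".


Word: "pin", Candidate: "nip"
Method: check if candidate is substring of word+word
"pinpin" contains "nip"? No
Is rotation = No


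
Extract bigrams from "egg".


Word: "egg" (length 3)
Number of bigrams = 3 - 2 + 1 = 2
  Position 0: "eg"
  Position 1: "gg"
Bigrams = "eg", "gg"


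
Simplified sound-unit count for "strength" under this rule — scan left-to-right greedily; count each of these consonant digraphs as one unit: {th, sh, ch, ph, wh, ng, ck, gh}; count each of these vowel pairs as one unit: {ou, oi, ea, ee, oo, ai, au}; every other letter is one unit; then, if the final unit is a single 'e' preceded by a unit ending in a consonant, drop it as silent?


Word: "strength" (8 letters)
Left-to-right scan:
  (1) 's' (letter)
  (2) 't' (letter)
  (3) 'r' (letter)
  (4) 'e' (letter)
  (5) 'ng' (digraph)
  (6) 'th' (digraph)
Units from scan: 6
Sound units = 6 units


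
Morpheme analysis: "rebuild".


Word: "rebuild"
Morphemes: re- / build
Each morpheme carries meaning
= 2 morphemes


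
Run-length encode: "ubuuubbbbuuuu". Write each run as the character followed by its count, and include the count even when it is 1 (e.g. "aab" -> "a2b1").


String: "ubuuubbbbuuuu"
Scanning for consecutive runs:
  'u' x 1
  'b' x 1
  'u' x 3
  'b' x 4
  'u' x 4
RLE = "u1b1u3b4u4"


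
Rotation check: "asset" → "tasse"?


Word: "asset", Candidate: "tasse"
Method: check if candidate is substring of word+word
"assetasset" contains "tasse"? Yes
Is rotation = Yes


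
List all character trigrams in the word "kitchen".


Word: "kitchen" (length 7)
Number of trigrams = 7 - 3 + 1 = 5
  Position 0: "kit"
  Position 1: "itc"
  Position 2: "tch"
  Position 3: "che"
  Position 4: "hen"
Trigrams = "kit", "itc", "tch", "che", "hen"


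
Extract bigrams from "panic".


Word: "panic" (length 5)
Number of bigrams = 5 - 2 + 1 = 4
  Position 0: "pa"
  Position 1: "an"
  Position 2: "ni"
  Position 3: "ic"
Bigrams = "pa", "an", "ni", "ic"


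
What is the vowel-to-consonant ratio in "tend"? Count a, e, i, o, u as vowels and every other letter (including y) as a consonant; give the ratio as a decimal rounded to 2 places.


Word: "tend"
Vowels (a,e,i,o,u): 1
Consonants: 3
Ratio = 1/3
= 0.33


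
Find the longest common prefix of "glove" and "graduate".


Word 1: "glove"
Word 2: "graduate"
Comparing from start:
  Pos 0: 'g' == 'g'
  Pos 1: 'l' != 'r' (stop)
LCP = "g" (length 1)


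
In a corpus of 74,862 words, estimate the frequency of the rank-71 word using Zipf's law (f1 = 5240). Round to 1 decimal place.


Zipf's law: f(r) = f(1) / r
f(1) = 5240
f(71) = 5240 / 71
= 73.8 occurrences


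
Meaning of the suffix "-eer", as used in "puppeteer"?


Suffix: -eer
Example: puppeteer (puppet + -eer)
Meaning = one who is concerned with


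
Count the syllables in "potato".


Word: "potato"
Syllable breakdown: po-ta-to
Counting: 3 parts
= 3 syllables


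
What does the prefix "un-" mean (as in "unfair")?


Prefix: un-
Example: unfair = un- + fair
Meaning = not / reverse


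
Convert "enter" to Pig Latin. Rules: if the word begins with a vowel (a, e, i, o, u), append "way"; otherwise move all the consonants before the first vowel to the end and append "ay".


Word: "enter"
Starts with vowel → add 'way'
Pig Latin = "enterway"


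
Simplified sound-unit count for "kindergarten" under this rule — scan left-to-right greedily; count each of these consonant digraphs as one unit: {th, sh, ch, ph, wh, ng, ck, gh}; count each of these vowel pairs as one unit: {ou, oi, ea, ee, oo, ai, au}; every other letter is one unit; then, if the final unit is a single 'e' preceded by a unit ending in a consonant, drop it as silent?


Word: "kindergarten" (12 letters)
Left-to-right scan:
  (1) 'k' (letter)
  (2) 'i' (letter)
  (3) 'n' (letter)
  (4) 'd' (letter)
  (5) 'e' (letter)
  (6) 'r' (letter)
  (7) 'g' (letter)
  (8) 'a' (letter)
  (9) 'r' (letter)
  (10) 't' (letter)
  (11) 'e' (letter)
  (12) 'n' (letter)
Units from scan: 12
Sound units = 12 units


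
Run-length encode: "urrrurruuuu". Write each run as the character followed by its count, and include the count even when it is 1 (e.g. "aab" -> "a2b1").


String: "urrrurruuuu"
Scanning for consecutive runs:
  'u' x 1
  'r' x 3
  'u' x 1
  'r' x 2
  'u' x 4
RLE = "u1r3u1r2u4"


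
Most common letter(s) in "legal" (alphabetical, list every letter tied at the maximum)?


Word: "legal"
Letter counts:
  'a': 1
  'e': 1
  'g': 1
  'l': 2
Maximum count = 2
Most frequent = 'l' (2 times each)


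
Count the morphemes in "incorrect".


Word: "incorrect"
Morphemes: in- / correct
Each morpheme carries meaning
= 2 morphemes


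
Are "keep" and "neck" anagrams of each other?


Word 1: "keep" → sorted: eekp
Word 2: "neck" → sorted: cekn
Same letters? eekp != cekn
Anagram = No


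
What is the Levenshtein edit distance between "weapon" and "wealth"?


Word 1: "weapon" (length 6)
Word 2: "wealth" (length 6)
One optimal edit sequence (insert/delete/substitute each cost 1):
  1. keep 'w'
  2. keep 'e'
  3. keep 'a'
  4. substitute 'p' -> 'l'  (+1)
  5. substitute 'o' -> 't'  (+1)
  6. substitute 'n' -> 'h'  (+1)
Total edit operations: 3
Edit distance = 3


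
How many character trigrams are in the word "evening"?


Word: "evening" (length 7)
Number of 3-grams = length - 3 + 1 = 7 - 3 + 1
= 5


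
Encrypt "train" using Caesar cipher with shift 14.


Word: "train"
Shift: 14
Each letter → (letter + shift) mod 26:
  't' (19) + 14 = 7 → 'h'
  'r' (17) + 14 = 5 → 'f'
  'a' (0) + 14 = 14 → 'o'
  'i' (8) + 14 = 22 → 'w'
  'n' (13) + 14 = 1 → 'b'
Result = "hfowb"


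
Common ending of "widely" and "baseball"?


Word 1: "widely"
Word 2: "baseball"
Comparing from end:
  Pos -1: 'y' != 'l' (stop)
LCS = "" (length 0)


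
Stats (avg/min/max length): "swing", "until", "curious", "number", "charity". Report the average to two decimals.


Lengths: "swing"=5, "until"=5, "curious"=7, "number"=6, "charity"=7
Sum = 30, Count = 5
Average = 30/5 = 6.00
= avg=6.00, min=5, max=7


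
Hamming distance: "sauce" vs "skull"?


Comparing character by character (same length = 5):
  Pos 0: 's' vs 's' =
  Pos 1: 'a' vs 'k' !=
  Pos 2: 'u' vs 'u' =
  Pos 3: 'c' vs 'l' !=
  Pos 4: 'e' vs 'l' !=
Hamming distance = 3


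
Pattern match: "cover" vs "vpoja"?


Pattern of "cover": [0, 1, 2, 3, 4]
Pattern of "vpoja": [0, 1, 2, 3, 4]
Patterns match
Same pattern = Yes


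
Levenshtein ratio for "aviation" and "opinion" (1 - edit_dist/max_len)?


Word 1: "aviation" (length 8)
Word 2: "opinion" (length 7)
One optimal edit sequence:
  1. substitute 'a' -> 'o'  (+1)
  2. substitute 'v' -> 'p'  (+1)
  3. keep 'i'
  4. delete 'a'  (+1)
  5. substitute 't' -> 'n'  (+1)
  6. keep 'i'
  7. keep 'o'
  8. keep 'n'
Edit distance = 4
Max length = max(8, 7) = 8
Similarity = 1 - 4/8
= 0.5000


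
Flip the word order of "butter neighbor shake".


Original: "butter neighbor shake"
Words (1..n): butter | neighbor | shake
Reversed (n..1): shake | neighbor | butter
Result = "shake neighbor butter"


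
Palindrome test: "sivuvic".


Word: "sivuvic"
Reversed: "civuvis"
Forward == Backward? sivuvic != civuvis
Palindrome = No


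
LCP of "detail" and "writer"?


Word 1: "detail"
Word 2: "writer"
Comparing from start:
  Pos 0: 'd' != 'w' (stop)
LCP = "" (length 0)


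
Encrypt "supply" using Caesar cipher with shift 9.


Word: "supply"
Shift: 9
Each letter → (letter + shift) mod 26:
  's' (18) + 9 = 1 → 'b'
  'u' (20) + 9 = 3 → 'd'
  'p' (15) + 9 = 24 → 'y'
  'p' (15) + 9 = 24 → 'y'
  'l' (11) + 9 = 20 → 'u'
  'y' (24) + 9 = 7 → 'h'
Result = "bdyyuh"


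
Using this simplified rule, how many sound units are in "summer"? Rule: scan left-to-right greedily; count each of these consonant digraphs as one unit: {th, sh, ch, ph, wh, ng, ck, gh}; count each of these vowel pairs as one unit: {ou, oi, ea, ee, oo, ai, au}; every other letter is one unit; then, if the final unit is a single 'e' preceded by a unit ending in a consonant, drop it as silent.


Word: "summer" (6 letters)
Left-to-right scan:
  1. 's' (letter)
  2. 'u' (letter)
  3. 'm' (letter)
  4. 'm' (letter)
  5. 'e' (letter)
  6. 'r' (letter)
Units from scan: 6
Sound units = 6 units


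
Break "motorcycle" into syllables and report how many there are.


Word: "motorcycle"
Syllable breakdown: mo / tor / cy / cle
Counting: 4 parts
= 4 syllables


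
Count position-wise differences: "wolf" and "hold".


Comparing character by character (same length = 4):
  Pos 0: 'w' vs 'h' !=
  Pos 1: 'o' vs 'o' =
  Pos 2: 'l' vs 'l' =
  Pos 3: 'f' vs 'd' !=
Hamming distance = 2


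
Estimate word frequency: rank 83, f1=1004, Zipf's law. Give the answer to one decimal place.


Zipf's law: f(r) = f(1) / r
f(1) = 1004
f(83) = 1004 / 83
= 12.1 occurrences


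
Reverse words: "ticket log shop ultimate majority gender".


Original: "ticket log shop ultimate majority gender"
Words (1..n): ticket | log | shop | ultimate | majority | gender
Reversed (n..1): gender | majority | ultimate | shop | log | ticket
Result = "gender majority ultimate shop log ticket"


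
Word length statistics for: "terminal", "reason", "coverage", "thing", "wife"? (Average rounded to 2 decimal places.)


Lengths: "terminal"=8, "reason"=6, "coverage"=8, "thing"=5, "wife"=4
Sum = 31, Count = 5
Average = 31/5 = 6.20
= avg=6.20, min=4, max=8


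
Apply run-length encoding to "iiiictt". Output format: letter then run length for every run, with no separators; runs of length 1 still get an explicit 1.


String: "iiiictt"
Scanning for consecutive runs:
  'i' x 4
  'c' x 1
  't' x 2
RLE = "i4c1t2"


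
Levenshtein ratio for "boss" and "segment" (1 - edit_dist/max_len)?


Word 1: "boss" (length 4)
Word 2: "segment" (length 7)
One optimal edit sequence:
  1. insert 's'  (+1)
  2. insert 'e'  (+1)
  3. insert 'g'  (+1)
  4. substitute 'b' -> 'm'  (+1)
  5. substitute 'o' -> 'e'  (+1)
  6. substitute 's' -> 'n'  (+1)
  7. substitute 's' -> 't'  (+1)
Edit distance = 7
Max length = max(4, 7) = 7
Similarity = 1 - 7/7
= 0.0000


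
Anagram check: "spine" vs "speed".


Word 1: "spine" → sorted: einps
Word 2: "speed" → sorted: deeps
Same letters? einps != deeps
Anagram = No


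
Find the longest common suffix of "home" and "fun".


Word 1: "home"
Word 2: "fun"
Comparing from end:
  Pos -1: 'e' != 'n' (stop)
LCS = "" (length 0)


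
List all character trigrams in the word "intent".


Word: "intent" (length 6)
Number of trigrams = 6 - 3 + 1 = 4
  Position 0: "int"
  Position 1: "nte"
  Position 2: "ten"
  Position 3: "ent"
Trigrams = "int", "nte", "ten", "ent"


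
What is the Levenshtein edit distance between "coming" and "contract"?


Word 1: "coming" (length 6)
Word 2: "contract" (length 8)
One optimal edit sequence (insert/delete/substitute each cost 1):
  1. keep 'c'
  2. keep 'o'
  3. insert 'n'  (+1)
  4. insert 't'  (+1)
  5. substitute 'm' -> 'r'  (+1)
  6. substitute 'i' -> 'a'  (+1)
  7. substitute 'n' -> 'c'  (+1)
  8. substitute 'g' -> 't'  (+1)
Total edit operations: 6
Edit distance = 6


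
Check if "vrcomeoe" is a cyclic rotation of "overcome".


Word: "overcome", Candidate: "vrcomeoe"
Method: check if candidate is substring of word+word
"overcomeovercome" contains "vrcomeoe"? No
Is rotation = No


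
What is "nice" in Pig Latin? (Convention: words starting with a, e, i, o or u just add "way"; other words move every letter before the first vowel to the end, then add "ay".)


Word: "nice"
Starts with consonant(s) → move to end, add 'ay'
Consonant cluster: "n"
Pig Latin = "icenay"


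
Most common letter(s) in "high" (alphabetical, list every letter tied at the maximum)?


Word: "high"
Letter counts:
  'g': 1
  'h': 2
  'i': 1
Maximum count = 2
Most frequent = 'h' (2 times each)


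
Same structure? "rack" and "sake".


Pattern of "rack": [0, 1, 2, 3]
Pattern of "sake": [0, 1, 2, 3]
Patterns match
Same pattern = Yes


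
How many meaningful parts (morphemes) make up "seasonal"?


Word: "seasonal"
Morphemes: season / -al
Each morpheme carries meaning
= 2 morphemes


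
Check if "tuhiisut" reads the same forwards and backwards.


Word: "tuhiisut"
Reversed: "tusiihut"
Forward == Backward? tuhiisut != tusiihut
Palindrome = No


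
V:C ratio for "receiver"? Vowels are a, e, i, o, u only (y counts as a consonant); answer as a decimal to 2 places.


Word: "receiver"
Vowels (a,e,i,o,u): 4
Consonants: 4
Ratio = 4/4
= 1.00


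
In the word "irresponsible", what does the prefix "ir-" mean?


Prefix: ir-
Example: irresponsible (ir- + responsible)
Meaning = not


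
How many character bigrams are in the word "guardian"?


Word: "guardian" (length 8)
Number of 2-grams = length - 2 + 1 = 8 - 2 + 1
= 7


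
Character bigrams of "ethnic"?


Word: "ethnic" (length 6)
Number of bigrams = 6 - 2 + 1 = 5
  Position 0: "et"
  Position 1: "th"
  Position 2: "hn"
  Position 3: "ni"
  Position 4: "ic"
Bigrams = "et", "th", "hn", "ni", "ic"


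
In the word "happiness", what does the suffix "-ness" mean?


Suffix: -ness
Example: happiness = happy + -ness, with a spelling change
Meaning = state of being


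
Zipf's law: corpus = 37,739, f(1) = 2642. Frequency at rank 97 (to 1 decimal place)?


Zipf's law: f(r) = f(1) / r
f(1) = 2642
f(97) = 2642 / 97
= 27.2 occurrences


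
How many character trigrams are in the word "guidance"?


Word: "guidance" (length 8)
Number of 3-grams = length - 3 + 1 = 8 - 3 + 1
= 6


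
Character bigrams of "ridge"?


Word: "ridge" (length 5)
Number of bigrams = 5 - 2 + 1 = 4
  Position 0: "ri"
  Position 1: "id"
  Position 2: "dg"
  Position 3: "ge"
Bigrams = "ri", "id", "dg", "ge"


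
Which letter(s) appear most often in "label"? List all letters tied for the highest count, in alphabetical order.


Word: "label"
Letter counts:
  'a': 1
  'b': 1
  'e': 1
  'l': 2
Maximum count = 2
Most frequent = 'l' (2 times each)


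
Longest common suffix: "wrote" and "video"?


Word 1: "wrote"
Word 2: "video"
Comparing from end:
  Pos -1: 'e' != 'o' (stop)
LCS = "" (length 0)


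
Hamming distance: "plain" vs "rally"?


Comparing character by character (same length = 5):
  Pos 0: 'p' vs 'r' !=
  Pos 1: 'l' vs 'a' !=
  Pos 2: 'a' vs 'l' !=
  Pos 3: 'i' vs 'l' !=
  Pos 4: 'n' vs 'y' !=
Hamming distance = 5


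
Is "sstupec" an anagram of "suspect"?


Word 1: "suspect" → sorted: cepsstu
Word 2: "sstupec" → sorted: cepsstu
Same letters? cepsstu == cepsstu
Anagram = Yes


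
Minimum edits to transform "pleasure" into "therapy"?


Word 1: "pleasure" (length 8)
Word 2: "therapy" (length 7)
One optimal edit sequence (insert/delete/substitute each cost 1):
  1. substitute 'p' -> 't'  (+1)
  2. substitute 'l' -> 'h'  (+1)
  3. keep 'e'
  4. delete 'a'  (+1)
  5. substitute 's' -> 'r'  (+1)
  6. substitute 'u' -> 'a'  (+1)
  7. substitute 'r' -> 'p'  (+1)
  8. substitute 'e' -> 'y'  (+1)
Total edit operations: 7
Edit distance = 7


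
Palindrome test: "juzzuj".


Word: "juzzuj"
Reversed: "juzzuj"
Forward == Backward? juzzuj == juzzuj
Palindrome = Yes


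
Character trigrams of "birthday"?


Word: "birthday" (length 8)
Number of trigrams = 8 - 3 + 1 = 6
  Position 0: "bir"
  Position 1: "irt"
  Position 2: "rth"
  Position 3: "thd"
  Position 4: "hda"
  Position 5: "day"
Trigrams = "bir", "irt", "rth", "thd", "hda", "day"


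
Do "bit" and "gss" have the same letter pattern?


Pattern of "bit": [0, 1, 2]
Pattern of "gss": [0, 1, 1]
Patterns do not match
Same pattern = No


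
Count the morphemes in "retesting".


Word: "retesting"
Morphemes: re- | test | -ing
Each morpheme carries meaning
= 3 morphemes


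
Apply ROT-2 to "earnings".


Word: "earnings"
Shift: 2
Each letter → (letter + shift) mod 26:
  'e' (4) + 2 = 6 → 'g'
  'a' (0) + 2 = 2 → 'c'
  'r' (17) + 2 = 19 → 't'
  'n' (13) + 2 = 15 → 'p'
  'i' (8) + 2 = 10 → 'k'
  'n' (13) + 2 = 15 → 'p'
  'g' (6) + 2 = 8 → 'i'
  's' (18) + 2 = 20 → 'u'
Result = "gctpkpiu"


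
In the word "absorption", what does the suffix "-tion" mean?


Suffix: -tion
Example: absorption = absorb + -tion, with a spelling change
Meaning = act or process


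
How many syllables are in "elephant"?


Word: "elephant"
Syllable breakdown: el-e-phant
Counting: 3 parts
= 3 syllables


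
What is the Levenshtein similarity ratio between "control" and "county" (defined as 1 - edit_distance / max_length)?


Word 1: "control" (length 7)
Word 2: "county" (length 6)
One optimal edit sequence:
  1. keep 'c'
  2. keep 'o'
  3. insert 'u'  (+1)
  4. keep 'n'
  5. keep 't'
  6. delete 'r'  (+1)
  7. delete 'o'  (+1)
  8. substitute 'l' -> 'y'  (+1)
Edit distance = 4
Max length = max(7, 6) = 7
Similarity = 1 - 4/7
= 0.4286


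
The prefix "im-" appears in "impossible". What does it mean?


Prefix: im-
Example: impossible = im- + possible
Meaning = not / into


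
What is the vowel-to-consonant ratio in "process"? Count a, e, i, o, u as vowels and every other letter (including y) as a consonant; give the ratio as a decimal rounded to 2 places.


Word: "process"
Vowels (a,e,i,o,u): 2
Consonants: 5
Ratio = 2/5
= 0.40


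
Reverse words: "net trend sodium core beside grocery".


Original: "net trend sodium core beside grocery"
Words (1..n): net | trend | sodium | core | beside | grocery
Reversed (n..1): grocery | beside | core | sodium | trend | net
Result = "grocery beside core sodium trend net"


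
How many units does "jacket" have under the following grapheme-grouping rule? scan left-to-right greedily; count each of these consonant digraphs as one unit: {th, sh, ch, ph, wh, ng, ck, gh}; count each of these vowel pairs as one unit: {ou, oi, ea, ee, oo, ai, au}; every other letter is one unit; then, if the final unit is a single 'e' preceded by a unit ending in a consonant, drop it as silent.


Word: "jacket" (6 letters)
Left-to-right scan:
  1. 'j' (letter)
  2. 'a' (letter)
  3. 'ck' (digraph)
  4. 'e' (letter)
  5. 't' (letter)
Units from scan: 5
Sound units = 5 units


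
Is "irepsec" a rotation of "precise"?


Word: "precise", Candidate: "irepsec"
Method: check if candidate is substring of word+word
"preciseprecise" contains "irepsec"? No
Is rotation = No


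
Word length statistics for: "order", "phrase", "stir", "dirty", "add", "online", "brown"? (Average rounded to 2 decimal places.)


Lengths: "order"=5, "phrase"=6, "stir"=4, "dirty"=5, "add"=3, "online"=6, "brown"=5
Sum = 34, Count = 7
Average = 34/7 = 4.86
= avg=4.86, min=3, max=6


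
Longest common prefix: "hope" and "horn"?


Word 1: "hope"
Word 2: "horn"
Comparing from start:
  Pos 0: 'h' == 'h'
  Pos 1: 'o' == 'o'
  Pos 2: 'p' != 'r' (stop)
LCP = "ho" (length 2)


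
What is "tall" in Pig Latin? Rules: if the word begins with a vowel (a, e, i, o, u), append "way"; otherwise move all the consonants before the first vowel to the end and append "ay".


Word: "tall"
Starts with consonant(s) → move to end, add 'ay'
Consonant cluster: "t"
Pig Latin = "alltay"


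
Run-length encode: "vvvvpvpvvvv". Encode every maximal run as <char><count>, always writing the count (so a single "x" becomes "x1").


String: "vvvvpvpvvvv"
Scanning for consecutive runs:
  'v' x 4
  'p' x 1
  'v' x 1
  'p' x 1
  'v' x 4
RLE = "v4p1v1p1v4"


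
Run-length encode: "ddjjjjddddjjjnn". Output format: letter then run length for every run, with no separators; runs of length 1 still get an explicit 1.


String: "ddjjjjddddjjjnn"
Scanning for consecutive runs:
  'd' x 2
  'j' x 4
  'd' x 4
  'j' x 3
  'n' x 2
RLE = "d2j4d4j3n2"


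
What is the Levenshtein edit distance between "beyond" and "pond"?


Word 1: "beyond" (length 6)
Word 2: "pond" (length 4)
One optimal edit sequence (insert/delete/substitute each cost 1):
  1. delete 'b'  (+1)
  2. delete 'e'  (+1)
  3. substitute 'y' -> 'p'  (+1)
  4. keep 'o'
  5. keep 'n'
  6. keep 'd'
Total edit operations: 3
Edit distance = 3


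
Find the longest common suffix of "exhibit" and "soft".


Word 1: "exhibit"
Word 2: "soft"
Comparing from end:
  Pos -1: 't' == 't'
  Pos -2: 'i' != 'f' (stop)
LCS = "t" (length 1)


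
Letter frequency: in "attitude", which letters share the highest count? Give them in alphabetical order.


Word: "attitude"
Letter counts:
  'a': 1
  'd': 1
  'e': 1
  'i': 1
  't': 3
  'u': 1
Maximum count = 3
Most frequent = 't' (3 times each)


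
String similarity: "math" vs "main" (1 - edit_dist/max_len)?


Word 1: "math" (length 4)
Word 2: "main" (length 4)
One optimal edit sequence:
  1. keep 'm'
  2. keep 'a'
  3. substitute 't' -> 'i'  (+1)
  4. substitute 'h' -> 'n'  (+1)
Edit distance = 2
Max length = max(4, 4) = 4
Similarity = 1 - 2/4
= 0.5000


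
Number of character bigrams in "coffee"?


Word: "coffee" (length 6)
Number of 2-grams = length - 2 + 1 = 6 - 2 + 1
= 5


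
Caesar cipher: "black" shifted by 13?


Word: "black"
Shift: 13
Each letter → (letter + shift) mod 26:
  'b' (1) + 13 = 14 → 'o'
  'l' (11) + 13 = 24 → 'y'
  'a' (0) + 13 = 13 → 'n'
  'c' (2) + 13 = 15 → 'p'
  'k' (10) + 13 = 23 → 'x'
Result = "oynpx"


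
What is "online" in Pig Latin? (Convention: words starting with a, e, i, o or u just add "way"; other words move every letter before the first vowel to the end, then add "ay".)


Word: "online"
Starts with vowel → add 'way'
Pig Latin = "onlineway"


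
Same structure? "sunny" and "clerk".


Pattern of "sunny": [0, 1, 2, 2, 3]
Pattern of "clerk": [0, 1, 2, 3, 4]
Patterns do not match
Same pattern = No


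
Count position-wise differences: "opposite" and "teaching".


Comparing character by character (same length = 8):
  Pos 0: 'o' vs 't' !=
  Pos 1: 'p' vs 'e' !=
  Pos 2: 'p' vs 'a' !=
  Pos 3: 'o' vs 'c' !=
  Pos 4: 's' vs 'h' !=
  Pos 5: 'i' vs 'i' =
  Pos 6: 't' vs 'n' !=
  Pos 7: 'e' vs 'g' !=
Hamming distance = 7


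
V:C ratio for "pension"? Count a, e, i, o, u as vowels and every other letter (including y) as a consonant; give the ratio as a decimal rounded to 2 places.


Word: "pension"
Vowels (a,e,i,o,u): 3
Consonants: 4
Ratio = 3/4
= 0.75


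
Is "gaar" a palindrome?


Word: "gaar"
Reversed: "raag"
Forward == Backward? gaar != raag
Palindrome = No


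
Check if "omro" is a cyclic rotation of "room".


Word: "room", Candidate: "omro"
Method: check if candidate is substring of word+word
"roomroom" contains "omro"? Yes
Is rotation = Yes


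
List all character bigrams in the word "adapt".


Word: "adapt" (length 5)
Number of bigrams = 5 - 2 + 1 = 4
  Position 0: "ad"
  Position 1: "da"
  Position 2: "ap"
  Position 3: "pt"
Bigrams = "ad", "da", "ap", "pt"


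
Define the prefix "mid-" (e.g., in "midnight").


Prefix: mid-
Example: midnight = mid- + night
Meaning = middle


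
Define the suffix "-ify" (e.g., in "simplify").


Suffix: -ify
Example: simplify = simple + -ify, with a spelling change
Meaning = to make


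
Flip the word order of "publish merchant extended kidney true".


Original: "publish merchant extended kidney true"
Words (1..n): publish | merchant | extended | kidney | true
Reversed (n..1): true | kidney | extended | merchant | publish
Result = "true kidney extended merchant publish"


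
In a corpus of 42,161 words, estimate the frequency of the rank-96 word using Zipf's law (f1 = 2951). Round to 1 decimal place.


Zipf's law: f(r) = f(1) / r
f(1) = 2951
f(96) = 2951 / 96
= 30.7 occurrences


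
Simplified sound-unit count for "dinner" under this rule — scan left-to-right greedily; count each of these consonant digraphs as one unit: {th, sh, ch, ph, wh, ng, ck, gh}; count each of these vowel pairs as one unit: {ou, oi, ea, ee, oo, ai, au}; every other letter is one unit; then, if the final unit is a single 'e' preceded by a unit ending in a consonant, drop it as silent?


Word: "dinner" (6 letters)
Left-to-right scan:
  1. 'd' (letter)
  2. 'i' (letter)
  3. 'n' (letter)
  4. 'n' (letter)
  5. 'e' (letter)
  6. 'r' (letter)
Units from scan: 6
Sound units = 6 units


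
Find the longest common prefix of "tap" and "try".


Word 1: "tap"
Word 2: "try"
Comparing from start:
  Pos 0: 't' == 't'
  Pos 1: 'a' != 'r' (stop)
LCP = "t" (length 1)


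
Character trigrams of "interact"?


Word: "interact" (length 8)
Number of trigrams = 8 - 3 + 1 = 6
  Position 0: "int"
  Position 1: "nte"
  Position 2: "ter"
  Position 3: "era"
  Position 4: "rac"
  Position 5: "act"
Trigrams = "int", "nte", "ter", "era", "rac", "act"


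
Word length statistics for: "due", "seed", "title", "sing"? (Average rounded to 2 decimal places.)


Lengths: "due"=3, "seed"=4, "title"=5, "sing"=4
Sum = 16, Count = 4
Average = 16/4 = 4.00
= avg=4.00, min=3, max=5


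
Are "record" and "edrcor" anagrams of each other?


Word 1: "record" → sorted: cdeorr
Word 2: "edrcor" → sorted: cdeorr
Same letters? cdeorr == cdeorr
Anagram = Yes


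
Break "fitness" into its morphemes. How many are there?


Word: "fitness"
Morphemes: fit / -ness
Each morpheme carries meaning
= 2 morphemes


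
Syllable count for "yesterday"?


Word: "yesterday"
Syllable breakdown: yes | ter | day
Counting: 3 parts
= 3 syllables


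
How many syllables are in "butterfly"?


Word: "butterfly"
Syllable breakdown: but-ter-fly
Counting: 3 parts
= 3 syllables
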